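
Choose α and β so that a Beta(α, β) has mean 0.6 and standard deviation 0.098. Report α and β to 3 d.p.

α = 14.394, β = 9.596

σ² = 0.098² = 0.009604.
With s = α+β, Var = μ(1−μ)/(s+1), so s+1 = (0.6×0.4)/0.009604 = 24.9896 and s = 23.9896.
α = μs = 14.394, β = (1−μ)s = 9.596.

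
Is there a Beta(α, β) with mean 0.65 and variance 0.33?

A Beta with mean μ has variance μ(1−μ)/(α+β+1) < μ(1−μ).
Here μ(1−μ) = 0.65×0.35 = 0.2275, and 0.33 ≥ 0.2275.

No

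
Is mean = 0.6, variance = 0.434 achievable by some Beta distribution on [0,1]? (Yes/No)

No

The Beta variance bound is σ² < μ(1−μ).
Here μ(1−μ) = 0.6×0.4 = 0.24, and 0.434 ≥ 0.24.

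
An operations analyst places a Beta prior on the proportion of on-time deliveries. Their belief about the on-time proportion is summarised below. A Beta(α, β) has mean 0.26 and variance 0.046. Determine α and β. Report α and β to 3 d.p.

Let s = α+β. The Beta variance is μ(1−μ)/(s+1).
So s+1 = μ(1−μ)/σ² = (0.26×0.74)/0.046 = 0.1924/0.046 = 4.1826, giving s = 3.1826.
Then α = μs = 0.26×3.1826 = 0.827 and β = (1−μ)s = 0.74×3.1826 = 2.355.

α = 0.827, β = 2.355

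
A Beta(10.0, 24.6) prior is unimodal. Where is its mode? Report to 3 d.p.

The density x^(α−1)(1−x)^(β−1) is maximised at (α−1)/(α+β−2) = 9.0/32.6 = 0.276.

0.276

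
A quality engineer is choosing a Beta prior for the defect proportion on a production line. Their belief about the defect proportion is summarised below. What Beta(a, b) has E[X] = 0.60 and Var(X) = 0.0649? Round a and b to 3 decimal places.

Write ν = a+b; then a = μν and Var = μ(1−μ)/(ν+1).
ν = μ(1−μ)/Var − 1 = 0.2400/0.0649 − 1 = 2.6980.
a = 0.60·2.6980 = 1.619, b = 0.40·2.6980 = 1.079.

a = 1.619, b = 1.079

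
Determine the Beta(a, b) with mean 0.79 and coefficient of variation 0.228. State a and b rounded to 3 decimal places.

Var = (CV·μ)² = (0.228×0.79)² = 0.032443.
a+b = μ(1−μ)/Var − 1 = 0.1659/0.032443 − 1 = 4.1136.
Thus a = 0.79·4.1136 = 3.250 and b = 0.21·4.1136 = 0.864.

a = 3.250, b = 0.864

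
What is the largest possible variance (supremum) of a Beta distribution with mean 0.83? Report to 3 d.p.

Var = μ(1−μ)/(α+β+1), which approaches μ(1−μ) as α+β → 0.
So the supremum is μ(1−μ) = 0.83×0.17 = 0.141.

0.141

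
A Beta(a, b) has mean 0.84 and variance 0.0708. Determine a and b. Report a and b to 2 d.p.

Write ν = a+b; then a = μν and Var = μ(1−μ)/(ν+1).
ν = μ(1−μ)/Var − 1 = 0.1344/0.0708 − 1 = 0.8983.
a = 0.84·0.8983 = 0.75, b = 0.16·0.8983 = 0.14.

a = 0.75, b = 0.14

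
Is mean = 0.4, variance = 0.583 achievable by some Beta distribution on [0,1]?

The Beta variance bound is σ² < μ(1−μ).
Here μ(1−μ) = 0.4×0.6 = 0.24, and 0.583 ≥ 0.24.

No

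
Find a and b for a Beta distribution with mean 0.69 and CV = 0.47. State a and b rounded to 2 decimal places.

Var = (CV·μ)² = (0.47×0.69)² = 0.105170.
a+b = μ(1−μ)/Var − 1 = 0.2139/0.105170 − 1 = 1.0338.
Thus a = 0.69·1.0338 = 0.71 and b = 0.31·1.0338 = 0.32.

a = 0.71, b = 0.32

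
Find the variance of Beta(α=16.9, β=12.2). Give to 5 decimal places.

0.00809

μ = 16.9/29.1 = 0.580756; Var = μ(1−μ)/(α+β+1) = 0.2434785/30.1 = 0.00809.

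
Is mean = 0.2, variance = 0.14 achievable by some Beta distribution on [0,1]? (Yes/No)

Yes

For any Beta, Var(X) < E[X]·(1−E[X]).
Here μ(1−μ) = 0.2×0.8 = 0.16, and 0.14 < 0.16.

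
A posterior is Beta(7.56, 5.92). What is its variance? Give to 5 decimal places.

Var = αβ/[(α+β)²(α+β+1)] = (7.56×5.92)/(13.48²×14.48) = 44.7552/2631.166592 = 0.01701.

0.01701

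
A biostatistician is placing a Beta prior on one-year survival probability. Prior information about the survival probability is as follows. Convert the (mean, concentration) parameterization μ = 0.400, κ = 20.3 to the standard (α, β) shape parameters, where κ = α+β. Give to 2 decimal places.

α = μκ = 0.400×20.3 = 8.12 and β = (1−μ)κ = 0.600×20.3 = 12.18.

α = 8.12, β = 12.18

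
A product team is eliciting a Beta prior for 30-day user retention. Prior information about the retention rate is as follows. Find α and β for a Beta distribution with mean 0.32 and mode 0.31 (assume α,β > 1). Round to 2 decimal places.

α = 12.16, β = 25.84

With s = α+β: μ = α/s and mode = (α−1)/(s−2). Eliminating α = μs,
μs − 1 = m(s−2) ⇒ s(μ−m) = 1−2m ⇒ s = 0.38/0.01 = 38.0000.
So α = μs = 12.16, β = (1−μ)s = 25.84.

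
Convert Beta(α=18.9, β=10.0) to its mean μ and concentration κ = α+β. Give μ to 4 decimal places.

κ = α+β = 18.9+10.0 = 28.9; μ = α/κ = 18.9/28.9 = 0.6540.

μ = 0.6540, κ = 28.9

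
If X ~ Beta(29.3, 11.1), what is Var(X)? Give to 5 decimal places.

0.00481

μ = 29.3/40.4 = 0.725248; Var = μ(1−μ)/(α+β+1) = 0.1992636/41.4 = 0.00481.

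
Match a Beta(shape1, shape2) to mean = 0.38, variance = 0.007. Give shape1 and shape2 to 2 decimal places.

shape1 = 12.41, shape2 = 20.25

By moment matching, shape1+shape2 = μ(1−μ)/σ² − 1 = (0.38·0.62)/0.007 − 1 = 33.6571 − 1 = 32.6571.
Since shape1/(shape1+shape2) = μ, shape1 = 0.38·32.6571 = 12.41 and shape2 = 0.62·32.6571 = 20.25.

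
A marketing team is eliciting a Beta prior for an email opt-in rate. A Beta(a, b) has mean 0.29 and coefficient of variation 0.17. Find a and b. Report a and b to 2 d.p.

Var = (CV·μ)² = (0.17×0.29)² = 0.002430.
a+b = μ(1−μ)/Var − 1 = 0.2059/0.002430 − 1 = 83.7154.
Thus a = 0.29·83.7154 = 24.28 and b = 0.71·83.7154 = 59.44.

a = 24.28, b = 59.44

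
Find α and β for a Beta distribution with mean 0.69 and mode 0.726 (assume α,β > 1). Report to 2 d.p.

α = 8.66, β = 3.89

Let s = α+β. Mean gives α = μs = 0.69s; mode gives (α−1)/(s−2) = 0.726.
Substituting: 0.69s − 1 = 0.726(s−2) = 0.726s − 1.452, so -0.036s = -0.452 and s = 12.5556.
Then α = 0.69×12.5556 = 8.66 and β = s−α = 3.89.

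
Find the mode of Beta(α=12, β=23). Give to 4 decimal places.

The density x^(α−1)(1−x)^(β−1) is maximised at (α−1)/(α+β−2) = 11/33 = 0.3333.

0.3333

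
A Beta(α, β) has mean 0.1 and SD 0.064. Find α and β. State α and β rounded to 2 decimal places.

σ² = 0.064² = 0.004096.
With s = α+β, Var = μ(1−μ)/(s+1), so s+1 = (0.1×0.9)/0.004096 = 21.9727 and s = 20.9727.
α = μs = 2.10, β = (1−μ)s = 18.88.

α = 2.10, β = 18.88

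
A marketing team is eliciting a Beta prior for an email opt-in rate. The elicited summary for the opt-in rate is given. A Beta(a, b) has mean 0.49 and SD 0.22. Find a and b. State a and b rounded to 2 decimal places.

a = 2.04, b = 2.12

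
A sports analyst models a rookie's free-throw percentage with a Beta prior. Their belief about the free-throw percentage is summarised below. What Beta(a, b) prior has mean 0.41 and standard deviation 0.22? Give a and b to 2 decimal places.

σ² = 0.22² = 0.0484.
With s = a+b, Var = μ(1−μ)/(s+1), so s+1 = (0.41×0.59)/0.0484 = 4.9979 and s = 3.9979.
a = μs = 1.64, b = (1−μ)s = 2.36.

a = 1.64, b = 2.36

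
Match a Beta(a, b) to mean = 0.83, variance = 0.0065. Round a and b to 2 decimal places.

Write ν = a+b; then a = μν and Var = μ(1−μ)/(ν+1).
ν = μ(1−μ)/Var − 1 = 0.1411/0.0065 − 1 = 20.7077.
a = 0.83·20.7077 = 17.19, b = 0.17·20.7077 = 3.52.

a = 17.19, b = 3.52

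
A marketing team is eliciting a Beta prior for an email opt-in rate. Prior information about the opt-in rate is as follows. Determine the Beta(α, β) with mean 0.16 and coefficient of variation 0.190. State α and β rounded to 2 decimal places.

Var = (CV·μ)² = (0.190×0.16)² = 0.000924.
α+β = μ(1−μ)/Var − 1 = 0.1344/0.000924 − 1 = 144.4294.
Thus α = 0.16·144.4294 = 23.11 and β = 0.84·144.4294 = 121.32.

α = 23.11, β = 121.32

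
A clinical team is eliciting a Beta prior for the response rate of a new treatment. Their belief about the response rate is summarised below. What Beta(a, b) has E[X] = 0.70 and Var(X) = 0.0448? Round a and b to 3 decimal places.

a = 2.581, b = 1.106

Write ν = a+b; then a = μν and Var = μ(1−μ)/(ν+1).
ν = μ(1−μ)/Var − 1 = 0.2100/0.0448 − 1 = 3.6875.
a = 0.70·3.6875 = 2.581, b = 0.30·3.6875 = 1.106.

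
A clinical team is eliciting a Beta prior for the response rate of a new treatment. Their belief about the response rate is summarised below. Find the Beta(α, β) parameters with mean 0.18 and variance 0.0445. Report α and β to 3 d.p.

Let s = α+β. The Beta variance is μ(1−μ)/(s+1).
So s+1 = μ(1−μ)/σ² = (0.18×0.82)/0.0445 = 0.1476/0.0445 = 3.3169, giving s = 2.3169.
Then α = μs = 0.18×2.3169 = 0.417 and β = (1−μ)s = 0.82×2.3169 = 1.900.

α = 0.417, β = 1.900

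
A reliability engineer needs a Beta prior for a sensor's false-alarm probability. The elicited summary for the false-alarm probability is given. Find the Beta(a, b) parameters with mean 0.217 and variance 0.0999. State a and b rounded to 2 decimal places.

Write ν = a+b; then a = μν and Var = μ(1−μ)/(ν+1).
ν = μ(1−μ)/Var − 1 = 0.169911/0.0999 − 1 = 0.7008.
a = 0.217·0.7008 = 0.15, b = 0.783·0.7008 = 0.55.

a = 0.15, b = 0.55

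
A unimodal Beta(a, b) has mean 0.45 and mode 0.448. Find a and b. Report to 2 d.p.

a = 23.40, b = 28.60

Let s = a+b. Mean gives a = μs = 0.45s; mode gives (a−1)/(s−2) = 0.448.
Substituting: 0.45s − 1 = 0.448(s−2) = 0.448s − 0.896, so 0.002s = 0.104 and s = 52.0000.
Then a = 0.45×52.0000 = 23.40 and b = s−a = 28.60.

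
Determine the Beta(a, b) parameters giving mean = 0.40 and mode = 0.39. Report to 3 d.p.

Let s = a+b. Mean gives a = μs = 0.40s; mode gives (a−1)/(s−2) = 0.39.
Substituting: 0.40s − 1 = 0.39(s−2) = 0.39s − 0.78, so 0.01s = 0.22 and s = 22.0000.
Then a = 0.40×22.0000 = 8.800 and b = s−a = 13.200.

a = 8.800, b = 13.200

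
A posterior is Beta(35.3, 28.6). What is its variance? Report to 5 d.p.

α+β = 63.9 and αβ = 1009.58, so Var = αβ/[(α+β)²(α+β+1)] = 1009.58/265000.329 = 0.00381.

0.00381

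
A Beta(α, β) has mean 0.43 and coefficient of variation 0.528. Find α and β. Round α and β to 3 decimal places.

α = 1.615, β = 2.140

σ = CV·μ = 0.528×0.43 = 0.22704, so σ² = 0.051547.
s+1 = μ(1−μ)/σ² = 0.2451/0.051547 = 4.7549, so s = α+β = 3.7549.
α = μs = 1.615, β = (1−μ)s = 2.140.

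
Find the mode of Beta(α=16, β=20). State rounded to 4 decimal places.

0.4412

With α,β > 1, mode = (α−1)/(α+β−2) = 15/34 = 0.4412.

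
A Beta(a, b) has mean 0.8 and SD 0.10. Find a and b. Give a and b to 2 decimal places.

a = 12.00, b = 3.00

Variance = 0.10² = 0.0100. The moment-matching identity a+b = μ(1−μ)/Var − 1 gives
a+b = 0.16/0.0100 − 1 = 15.0000, so a = μ·15.0000 = 12.00 and b = (1−μ)·15.0000 = 3.00.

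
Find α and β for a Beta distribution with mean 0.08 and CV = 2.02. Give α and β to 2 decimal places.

σ = CV·μ = 2.02×0.08 = 0.16160, so σ² = 0.026115.
s+1 = μ(1−μ)/σ² = 0.0736/0.026115 = 2.8184, so s = α+β = 1.8184.
α = μs = 0.15, β = (1−μ)s = 1.67.

α = 0.15, β = 1.67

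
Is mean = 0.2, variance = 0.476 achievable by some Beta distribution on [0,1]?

For any Beta, Var(X) < E[X]·(1−E[X]).
Here μ(1−μ) = 0.2×0.8 = 0.16, and 0.476 ≥ 0.16.

No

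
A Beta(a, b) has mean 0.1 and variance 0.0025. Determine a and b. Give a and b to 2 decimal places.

a = 3.50, b = 31.50

By moment matching, a+b = μ(1−μ)/σ² − 1 = (0.1·0.9)/0.0025 − 1 = 36.0000 − 1 = 35.0000.
Since a/(a+b) = μ, a = 0.1·35.0000 = 3.50 and b = 0.9·35.0000 = 31.50.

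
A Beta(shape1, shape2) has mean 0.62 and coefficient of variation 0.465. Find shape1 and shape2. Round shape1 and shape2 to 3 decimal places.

shape1 = 1.137, shape2 = 0.697

Var = (CV·μ)² = (0.465×0.62)² = 0.083117.
shape1+shape2 = μ(1−μ)/Var − 1 = 0.2356/0.083117 − 1 = 1.8346.
Thus shape1 = 0.62·1.8346 = 1.137 and shape2 = 0.38·1.8346 = 0.697.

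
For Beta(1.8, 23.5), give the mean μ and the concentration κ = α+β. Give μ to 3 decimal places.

μ = 0.071, κ = 25.3

κ = α+β = 1.8+23.5 = 25.3; μ = α/κ = 1.8/25.3 = 0.071.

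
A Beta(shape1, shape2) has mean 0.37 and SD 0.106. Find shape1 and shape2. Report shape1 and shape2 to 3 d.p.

shape1 = 7.306, shape2 = 12.440

Variance = 0.106² = 0.011236. The moment-matching identity shape1+shape2 = μ(1−μ)/Var − 1 gives
shape1+shape2 = 0.2331/0.011236 − 1 = 19.7458, so shape1 = μ·19.7458 = 7.306 and shape2 = (1−μ)·19.7458 = 12.440.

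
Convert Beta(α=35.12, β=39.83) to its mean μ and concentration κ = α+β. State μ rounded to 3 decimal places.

μ = 0.469, κ = 74.95

κ = α+β = 35.12+39.83 = 74.95; μ = α/κ = 35.12/74.95 = 0.469.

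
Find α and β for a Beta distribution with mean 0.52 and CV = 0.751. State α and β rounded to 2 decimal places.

σ = CV·μ = 0.751×0.52 = 0.39052, so σ² = 0.152506.
s+1 = μ(1−μ)/σ² = 0.2496/0.152506 = 1.6367, so s = α+β = 0.6367.
α = μs = 0.33, β = (1−μ)s = 0.31.

α = 0.33, β = 0.31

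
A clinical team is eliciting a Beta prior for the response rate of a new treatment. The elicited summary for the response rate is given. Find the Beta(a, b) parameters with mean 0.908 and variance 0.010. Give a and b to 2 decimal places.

Let s = a+b. The Beta variance is μ(1−μ)/(s+1).
So s+1 = μ(1−μ)/σ² = (0.908×0.092)/0.010 = 0.083536/0.010 = 8.3536, giving s = 7.3536.
Then a = μs = 0.908×7.3536 = 6.68 and b = (1−μ)s = 0.092×7.3536 = 0.68.

a = 6.68, b = 0.68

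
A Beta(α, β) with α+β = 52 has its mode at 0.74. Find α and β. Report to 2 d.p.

α = 38.00, β = 14.00

Mode = (α−1)/(κ−2) with κ = α+β, so α−1 = 0.74·50 = 37.00.
α = 38.00; β = κ − α = 14.00.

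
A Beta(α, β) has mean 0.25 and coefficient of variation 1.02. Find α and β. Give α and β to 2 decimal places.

Var = (CV·μ)² = (1.02×0.25)² = 0.065025.
α+β = μ(1−μ)/Var − 1 = 0.1875/0.065025 − 1 = 1.8835.
Thus α = 0.25·1.8835 = 0.47 and β = 0.75·1.8835 = 1.41.

α = 0.47, β = 1.41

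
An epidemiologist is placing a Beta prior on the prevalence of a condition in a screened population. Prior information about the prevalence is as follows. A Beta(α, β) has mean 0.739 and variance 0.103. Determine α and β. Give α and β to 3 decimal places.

α = 0.645, β = 0.228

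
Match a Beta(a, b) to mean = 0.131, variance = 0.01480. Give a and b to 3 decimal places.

a = 0.877, b = 5.815

Let s = a+b. The Beta variance is μ(1−μ)/(s+1).
So s+1 = μ(1−μ)/σ² = (0.131×0.869)/0.01480 = 0.113839/0.01480 = 7.6918, giving s = 6.6918.
Then a = μs = 0.131×6.6918 = 0.877 and b = (1−μ)s = 0.869×6.6918 = 5.815.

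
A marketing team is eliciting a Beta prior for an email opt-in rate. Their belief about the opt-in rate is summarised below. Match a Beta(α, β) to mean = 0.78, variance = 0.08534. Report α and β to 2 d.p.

α = 0.79, β = 0.22

Write ν = α+β; then α = μν and Var = μ(1−μ)/(ν+1).
ν = μ(1−μ)/Var − 1 = 0.1716/0.08534 − 1 = 1.0108.
α = 0.78·1.0108 = 0.79, β = 0.22·1.0108 = 0.22.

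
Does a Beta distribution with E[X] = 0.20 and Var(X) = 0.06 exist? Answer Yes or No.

Yes

For any Beta, Var(X) < E[X]·(1−E[X]).
Here μ(1−μ) = 0.20×0.80 = 0.1600, and 0.06 < 0.1600.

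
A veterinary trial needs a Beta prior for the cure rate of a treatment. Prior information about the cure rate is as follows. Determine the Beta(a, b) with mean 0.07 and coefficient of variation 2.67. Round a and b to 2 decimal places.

a = 0.06, b = 0.80

σ = CV·μ = 2.67×0.07 = 0.18690, so σ² = 0.034932.
s+1 = μ(1−μ)/σ² = 0.0651/0.034932 = 1.8636, so s = a+b = 0.8636.
a = μs = 0.06, b = (1−μ)s = 0.80.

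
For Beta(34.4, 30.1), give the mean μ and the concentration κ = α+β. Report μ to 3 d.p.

μ = 0.533, κ = 64.5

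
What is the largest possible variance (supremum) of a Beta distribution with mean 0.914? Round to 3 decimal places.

0.079

Var = μ(1−μ)/(α+β+1), which approaches μ(1−μ) as α+β → 0.
So the supremum is μ(1−μ) = 0.914×0.086 = 0.079.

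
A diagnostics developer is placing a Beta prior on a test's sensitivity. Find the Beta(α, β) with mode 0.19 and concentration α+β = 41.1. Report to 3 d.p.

Mode = (α−1)/(κ−2) with κ = α+β, so α−1 = 0.19·39.1 = 7.429.
α = 8.429; β = κ − α = 32.671.

α = 8.429, β = 32.671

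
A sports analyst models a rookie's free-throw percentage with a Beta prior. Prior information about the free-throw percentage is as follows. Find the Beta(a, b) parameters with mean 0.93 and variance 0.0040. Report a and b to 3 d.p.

a = 14.206, b = 1.069

By moment matching, a+b = μ(1−μ)/σ² − 1 = (0.93·0.07)/0.0040 − 1 = 16.2750 − 1 = 15.2750.
Since a/(a+b) = μ, a = 0.93·15.2750 = 14.206 and b = 0.07·15.2750 = 1.069.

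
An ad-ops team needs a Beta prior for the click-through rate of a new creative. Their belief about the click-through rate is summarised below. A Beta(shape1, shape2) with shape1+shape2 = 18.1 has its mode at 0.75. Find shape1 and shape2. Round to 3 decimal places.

shape1 = 13.075, shape2 = 5.025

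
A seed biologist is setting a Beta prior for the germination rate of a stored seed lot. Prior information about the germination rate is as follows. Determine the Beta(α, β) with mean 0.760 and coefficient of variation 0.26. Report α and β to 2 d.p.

α = 2.79, β = 0.88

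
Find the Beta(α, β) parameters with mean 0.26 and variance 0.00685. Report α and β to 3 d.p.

α = 7.043, β = 20.045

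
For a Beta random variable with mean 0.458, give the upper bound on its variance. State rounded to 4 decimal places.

For fixed mean μ the Beta variance is μ(1−μ)/(α+β+1), increasing as α+β decreases.
Its least upper bound (not attained) is μ(1−μ) = 0.458·0.542 = 0.2482.

0.2482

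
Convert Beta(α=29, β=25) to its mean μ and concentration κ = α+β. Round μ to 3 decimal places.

κ = α+β = 29+25 = 54; μ = α/κ = 29/54 = 0.537.

μ = 0.537, κ = 54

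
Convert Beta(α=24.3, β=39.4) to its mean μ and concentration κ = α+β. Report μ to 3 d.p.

μ = 0.381, κ = 63.7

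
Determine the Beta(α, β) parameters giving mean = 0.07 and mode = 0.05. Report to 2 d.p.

Let s = α+β. Mean gives α = μs = 0.07s; mode gives (α−1)/(s−2) = 0.05.
Substituting: 0.07s − 1 = 0.05(s−2) = 0.05s − 0.10, so 0.02s = 0.90 and s = 45.0000.
Then α = 0.07×45.0000 = 3.15 and β = s−α = 41.85.

α = 3.15, β = 41.85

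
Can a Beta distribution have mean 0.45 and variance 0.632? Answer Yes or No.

No

For any Beta, Var(X) < E[X]·(1−E[X]).
Here μ(1−μ) = 0.45×0.55 = 0.2475, and 0.632 ≥ 0.2475.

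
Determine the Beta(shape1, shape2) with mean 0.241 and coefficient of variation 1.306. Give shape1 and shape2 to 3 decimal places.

Var = (CV·μ)² = (1.306×0.241)² = 0.099065.
shape1+shape2 = μ(1−μ)/Var − 1 = 0.182919/0.099065 − 1 = 0.8465.
Thus shape1 = 0.241·0.8465 = 0.204 and shape2 = 0.759·0.8465 = 0.642.

shape1 = 0.204, shape2 = 0.642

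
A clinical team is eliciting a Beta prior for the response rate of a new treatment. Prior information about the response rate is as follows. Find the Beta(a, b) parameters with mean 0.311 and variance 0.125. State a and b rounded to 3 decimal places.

a = 0.222, b = 0.492

Let s = a+b. The Beta variance is μ(1−μ)/(s+1).
So s+1 = μ(1−μ)/σ² = (0.311×0.689)/0.125 = 0.214279/0.125 = 1.7142, giving s = 0.7142.
Then a = μs = 0.311×0.7142 = 0.222 and b = (1−μ)s = 0.689×0.7142 = 0.492.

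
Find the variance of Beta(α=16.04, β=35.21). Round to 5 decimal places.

0.00412

α+β = 51.25 and αβ = 564.7684, so Var = αβ/[(α+β)²(α+β+1)] = 564.7684/137237.890625 = 0.00412.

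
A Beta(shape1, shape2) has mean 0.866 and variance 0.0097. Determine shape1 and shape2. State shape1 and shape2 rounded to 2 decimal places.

By moment matching, shape1+shape2 = μ(1−μ)/σ² − 1 = (0.866·0.134)/0.0097 − 1 = 11.9633 − 1 = 10.9633.
Since shape1/(shape1+shape2) = μ, shape1 = 0.866·10.9633 = 9.49 and shape2 = 0.134·10.9633 = 1.47.

shape1 = 9.49, shape2 = 1.47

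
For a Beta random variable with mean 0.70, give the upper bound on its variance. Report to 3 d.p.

0.210

For fixed mean μ the Beta variance is μ(1−μ)/(α+β+1), increasing as α+β decreases.
Its least upper bound (not attained) is μ(1−μ) = 0.70·0.30 = 0.210.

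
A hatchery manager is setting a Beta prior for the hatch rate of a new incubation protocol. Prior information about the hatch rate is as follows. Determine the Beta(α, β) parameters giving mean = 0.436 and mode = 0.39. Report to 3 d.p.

With s = α+β: μ = α/s and mode = (α−1)/(s−2). Eliminating α = μs,
μs − 1 = m(s−2) ⇒ s(μ−m) = 1−2m ⇒ s = 0.22/0.046 = 4.7826.
So α = μs = 2.085, β = (1−μ)s = 2.697.

α = 2.085, β = 2.697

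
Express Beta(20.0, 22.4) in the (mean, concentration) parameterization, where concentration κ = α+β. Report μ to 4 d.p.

μ = 0.4717, κ = 42.4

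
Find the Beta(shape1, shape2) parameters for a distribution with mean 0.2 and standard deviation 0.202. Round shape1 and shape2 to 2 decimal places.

First σ² = 0.040804. Setting shape1 = μn, shape2 = (1−μ)n with n = shape1+shape2,
μ(1−μ)/(n+1) = 0.040804 ⇒ n+1 = 0.16/0.040804 = 3.9212 ⇒ n = 2.9212.
Hence shape1 = 0.2×2.9212 = 0.58, shape2 = 0.8×2.9212 = 2.34.

shape1 = 0.58, shape2 = 2.34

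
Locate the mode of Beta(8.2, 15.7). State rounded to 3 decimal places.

0.329

The density x^(α−1)(1−x)^(β−1) is maximised at (α−1)/(α+β−2) = 7.2/21.9 = 0.329.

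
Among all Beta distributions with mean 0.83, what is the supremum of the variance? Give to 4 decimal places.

0.1411

For fixed mean μ the Beta variance is μ(1−μ)/(α+β+1), increasing as α+β decreases.
Its least upper bound (not attained) is μ(1−μ) = 0.83·0.17 = 0.1411.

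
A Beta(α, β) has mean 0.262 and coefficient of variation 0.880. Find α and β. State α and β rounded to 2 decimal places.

σ = CV·μ = 0.880×0.262 = 0.23056, so σ² = 0.053158.
s+1 = μ(1−μ)/σ² = 0.193356/0.053158 = 3.6374, so s = α+β = 2.6374.
α = μs = 0.69, β = (1−μ)s = 1.95.

α = 0.69, β = 1.95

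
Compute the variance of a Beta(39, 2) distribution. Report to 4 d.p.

Var = αβ/[(α+β)²(α+β+1)] = (39×2)/(41²×42) = 78/70602 = 0.0011.

0.0011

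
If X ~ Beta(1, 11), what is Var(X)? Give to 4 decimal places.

0.0059

α+β = 12 and αβ = 11, so Var = αβ/[(α+β)²(α+β+1)] = 11/1872 = 0.0059.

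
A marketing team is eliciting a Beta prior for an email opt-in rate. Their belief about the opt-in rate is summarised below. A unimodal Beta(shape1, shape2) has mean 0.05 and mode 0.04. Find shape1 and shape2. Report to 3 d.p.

shape1 = 4.600, shape2 = 87.400

With s = shape1+shape2: μ = shape1/s and mode = (shape1−1)/(s−2). Eliminating shape1 = μs,
μs − 1 = m(s−2) ⇒ s(μ−m) = 1−2m ⇒ s = 0.92/0.01 = 92.0000.
So shape1 = μs = 4.600, shape2 = (1−μ)s = 87.400.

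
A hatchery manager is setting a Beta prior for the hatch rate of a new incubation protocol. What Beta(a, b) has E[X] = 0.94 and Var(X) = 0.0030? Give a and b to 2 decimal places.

Let s = a+b. The Beta variance is μ(1−μ)/(s+1).
So s+1 = μ(1−μ)/σ² = (0.94×0.06)/0.0030 = 0.0564/0.0030 = 18.8000, giving s = 17.8000.
Then a = μs = 0.94×17.8000 = 16.73 and b = (1−μ)s = 0.06×17.8000 = 1.07.

a = 16.73, b = 1.07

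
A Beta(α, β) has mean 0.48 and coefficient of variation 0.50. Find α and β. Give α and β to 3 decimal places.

Var = (CV·μ)² = (0.50×0.48)² = 0.057600.
α+β = μ(1−μ)/Var − 1 = 0.2496/0.057600 − 1 = 3.3333.
Thus α = 0.48·3.3333 = 1.600 and β = 0.52·3.3333 = 1.733.

α = 1.600, β = 1.733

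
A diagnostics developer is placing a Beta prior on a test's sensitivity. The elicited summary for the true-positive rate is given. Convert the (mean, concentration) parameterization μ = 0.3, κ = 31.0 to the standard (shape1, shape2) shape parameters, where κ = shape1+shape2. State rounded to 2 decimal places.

shape1 = 9.30, shape2 = 21.70

Split κ in proportion μ : (1−μ): shape1 = 0.3·31.0 = 9.30, shape2 = 31.0 − 9.30 = 21.70.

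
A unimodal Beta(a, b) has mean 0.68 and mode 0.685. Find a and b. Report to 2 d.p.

Let s = a+b. Mean gives a = μs = 0.68s; mode gives (a−1)/(s−2) = 0.685.
Substituting: 0.68s − 1 = 0.685(s−2) = 0.685s − 1.370, so -0.005s = -0.370 and s = 74.0000.
Then a = 0.68×74.0000 = 50.32 and b = s−a = 23.68.

a = 50.32, b = 23.68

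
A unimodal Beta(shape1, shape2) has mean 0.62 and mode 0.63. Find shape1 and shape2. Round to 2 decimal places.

Let s = shape1+shape2. Mean gives shape1 = μs = 0.62s; mode gives (shape1−1)/(s−2) = 0.63.
Substituting: 0.62s − 1 = 0.63(s−2) = 0.63s − 1.26, so -0.01s = -0.26 and s = 26.0000.
Then shape1 = 0.62×26.0000 = 16.12 and shape2 = s−shape1 = 9.88.

shape1 = 16.12, shape2 = 9.88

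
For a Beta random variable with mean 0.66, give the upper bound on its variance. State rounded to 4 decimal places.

0.2244

For fixed mean μ the Beta variance is μ(1−μ)/(α+β+1), increasing as α+β decreases.
Its least upper bound (not attained) is μ(1−μ) = 0.66·0.34 = 0.2244.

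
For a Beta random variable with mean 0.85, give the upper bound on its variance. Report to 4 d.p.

0.1275

For fixed mean μ the Beta variance is μ(1−μ)/(α+β+1), increasing as α+β decreases.
Its least upper bound (not attained) is μ(1−μ) = 0.85·0.15 = 0.1275.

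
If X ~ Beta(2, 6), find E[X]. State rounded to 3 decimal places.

The Beta mean is α/(α+β) = 2/(2+6) = 0.250.

0.250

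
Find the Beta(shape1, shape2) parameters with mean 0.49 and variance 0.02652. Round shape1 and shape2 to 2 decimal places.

Let s = shape1+shape2. The Beta variance is μ(1−μ)/(s+1).
So s+1 = μ(1−μ)/σ² = (0.49×0.51)/0.02652 = 0.2499/0.02652 = 9.4231, giving s = 8.4231.
Then shape1 = μs = 0.49×8.4231 = 4.13 and shape2 = (1−μ)s = 0.51×8.4231 = 4.30.

shape1 = 4.13, shape2 = 4.30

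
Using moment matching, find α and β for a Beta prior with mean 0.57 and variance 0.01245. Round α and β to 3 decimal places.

α = 10.651, β = 8.035

By moment matching, α+β = μ(1−μ)/σ² − 1 = (0.57·0.43)/0.01245 − 1 = 19.6867 − 1 = 18.6867.
Since α/(α+β) = μ, α = 0.57·18.6867 = 10.651 and β = 0.43·18.6867 = 8.035.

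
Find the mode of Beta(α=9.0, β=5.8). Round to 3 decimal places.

0.625

The density x^(α−1)(1−x)^(β−1) is maximised at (α−1)/(α+β−2) = 8.0/12.8 = 0.625.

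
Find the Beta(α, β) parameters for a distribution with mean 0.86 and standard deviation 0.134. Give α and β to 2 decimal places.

First σ² = 0.017956. Setting α = μn, β = (1−μ)n with n = α+β,
μ(1−μ)/(n+1) = 0.017956 ⇒ n+1 = 0.1204/0.017956 = 6.7053 ⇒ n = 5.7053.
Hence α = 0.86×5.7053 = 4.91, β = 0.14×5.7053 = 0.80.

α = 4.91, β = 0.80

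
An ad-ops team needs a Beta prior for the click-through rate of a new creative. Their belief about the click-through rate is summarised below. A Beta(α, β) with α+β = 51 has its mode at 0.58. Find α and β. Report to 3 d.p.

Mode = (α−1)/(κ−2) with κ = α+β, so α−1 = 0.58·49 = 28.420.
α = 29.420; β = κ − α = 21.580.

α = 29.420, β = 21.580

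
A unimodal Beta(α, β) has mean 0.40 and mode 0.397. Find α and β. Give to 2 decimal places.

α = 27.47, β = 41.20

Let s = α+β. Mean gives α = μs = 0.40s; mode gives (α−1)/(s−2) = 0.397.
Substituting: 0.40s − 1 = 0.397(s−2) = 0.397s − 0.794, so 0.003s = 0.206 and s = 68.6667.
Then α = 0.40×68.6667 = 27.47 and β = s−α = 41.20.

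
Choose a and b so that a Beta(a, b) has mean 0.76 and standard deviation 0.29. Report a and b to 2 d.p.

a = 0.89, b = 0.28

σ² = 0.29² = 0.0841.
With s = a+b, Var = μ(1−μ)/(s+1), so s+1 = (0.76×0.24)/0.0841 = 2.1688 and s = 1.1688.
a = μs = 0.89, b = (1−μ)s = 0.28.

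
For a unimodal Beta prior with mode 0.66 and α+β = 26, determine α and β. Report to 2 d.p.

α = 16.84, β = 9.16

Mode = (α−1)/(κ−2) with κ = α+β, so α−1 = 0.66·24 = 15.84.
α = 16.84; β = κ − α = 9.16.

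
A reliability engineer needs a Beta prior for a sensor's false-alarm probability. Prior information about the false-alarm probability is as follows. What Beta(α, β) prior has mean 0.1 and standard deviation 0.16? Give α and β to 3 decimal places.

α = 0.252, β = 2.264

First σ² = 0.0256. Setting α = μn, β = (1−μ)n with n = α+β,
μ(1−μ)/(n+1) = 0.0256 ⇒ n+1 = 0.09/0.0256 = 3.5156 ⇒ n = 2.5156.
Hence α = 0.1×2.5156 = 0.252, β = 0.9×2.5156 = 2.264.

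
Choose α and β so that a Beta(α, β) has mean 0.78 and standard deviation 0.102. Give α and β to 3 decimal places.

α = 12.085, β = 3.409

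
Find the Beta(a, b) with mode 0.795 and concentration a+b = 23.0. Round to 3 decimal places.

Mode = (a−1)/(κ−2) with κ = a+b, so a−1 = 0.795·21.0 = 16.695.
a = 17.695; b = κ − a = 5.305.

a = 17.695, b = 5.305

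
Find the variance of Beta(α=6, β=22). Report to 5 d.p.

α+β = 28 and αβ = 132, so Var = αβ/[(α+β)²(α+β+1)] = 132/22736 = 0.00581.

0.00581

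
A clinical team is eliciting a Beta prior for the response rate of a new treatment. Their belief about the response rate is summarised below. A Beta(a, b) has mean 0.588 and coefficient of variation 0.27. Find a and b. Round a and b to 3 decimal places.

a = 5.064, b = 3.548

σ = CV·μ = 0.27×0.588 = 0.15876, so σ² = 0.025205.
s+1 = μ(1−μ)/σ² = 0.242256/0.025205 = 9.6115, so s = a+b = 8.6115.
a = μs = 5.064, b = (1−μ)s = 3.548.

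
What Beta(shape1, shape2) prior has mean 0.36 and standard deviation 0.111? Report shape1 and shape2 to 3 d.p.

First σ² = 0.012321. Setting shape1 = μn, shape2 = (1−μ)n with n = shape1+shape2,
μ(1−μ)/(n+1) = 0.012321 ⇒ n+1 = 0.2304/0.012321 = 18.6998 ⇒ n = 17.6998.
Hence shape1 = 0.36×17.6998 = 6.372, shape2 = 0.64×17.6998 = 11.328.

shape1 = 6.372, shape2 = 11.328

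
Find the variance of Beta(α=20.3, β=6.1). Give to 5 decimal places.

Var = αβ/[(α+β)²(α+β+1)] = (20.3×6.1)/(26.4²×27.4) = 123.83/19096.704 = 0.00648.

0.00648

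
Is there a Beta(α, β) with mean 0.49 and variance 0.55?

A Beta with mean μ has variance μ(1−μ)/(α+β+1) < μ(1−μ).
Here μ(1−μ) = 0.49×0.51 = 0.2499, and 0.55 ≥ 0.2499.

No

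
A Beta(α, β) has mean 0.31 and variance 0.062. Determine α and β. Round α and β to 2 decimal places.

By moment matching, α+β = μ(1−μ)/σ² − 1 = (0.31·0.69)/0.062 − 1 = 3.4500 − 1 = 2.4500.
Since α/(α+β) = μ, α = 0.31·2.4500 = 0.76 and β = 0.69·2.4500 = 1.69.

α = 0.76, β = 1.69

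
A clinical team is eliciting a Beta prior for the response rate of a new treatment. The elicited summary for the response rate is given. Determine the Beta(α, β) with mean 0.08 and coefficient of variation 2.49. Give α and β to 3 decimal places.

σ = CV·μ = 2.49×0.08 = 0.19920, so σ² = 0.039681.
s+1 = μ(1−μ)/σ² = 0.0736/0.039681 = 1.8548, so s = α+β = 0.8548.
α = μs = 0.068, β = (1−μ)s = 0.786.

α = 0.068, β = 0.786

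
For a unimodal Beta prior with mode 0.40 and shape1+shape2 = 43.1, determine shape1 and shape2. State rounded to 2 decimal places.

Since the density peak of Beta(shape1,shape2) is at (shape1−1)/(shape1+shape2−2),
shape1 = 1 + 0.40(43.1−2) = 17.44 and shape2 = 43.1 − 17.44 = 25.66.

shape1 = 17.44, shape2 = 25.66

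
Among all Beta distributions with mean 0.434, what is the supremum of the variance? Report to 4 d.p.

Var = μ(1−μ)/(α+β+1), which approaches μ(1−μ) as α+β → 0.
So the supremum is μ(1−μ) = 0.434×0.566 = 0.2456.

0.2456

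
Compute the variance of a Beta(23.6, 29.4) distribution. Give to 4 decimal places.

0.0046

α+β = 53.0 and αβ = 693.84, so Var = αβ/[(α+β)²(α+β+1)] = 693.84/151686.000 = 0.0046.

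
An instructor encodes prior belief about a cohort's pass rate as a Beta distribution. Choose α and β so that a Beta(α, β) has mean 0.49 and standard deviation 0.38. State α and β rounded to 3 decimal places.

α = 0.358, β = 0.373

Variance = 0.38² = 0.1444. The moment-matching identity α+β = μ(1−μ)/Var − 1 gives
α+β = 0.2499/0.1444 − 1 = 0.7306, so α = μ·0.7306 = 0.358 and β = (1−μ)·0.7306 = 0.373.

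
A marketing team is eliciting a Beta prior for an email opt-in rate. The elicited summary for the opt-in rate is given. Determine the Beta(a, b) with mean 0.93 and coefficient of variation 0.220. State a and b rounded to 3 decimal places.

σ = CV·μ = 0.220×0.93 = 0.20460, so σ² = 0.041861.
s+1 = μ(1−μ)/σ² = 0.0651/0.041861 = 1.5551, so s = a+b = 0.5551.
a = μs = 0.516, b = (1−μ)s = 0.039.

a = 0.516, b = 0.039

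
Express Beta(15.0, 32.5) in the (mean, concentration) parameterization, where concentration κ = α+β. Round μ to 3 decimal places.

μ = 0.316, κ = 47.5

κ = α+β = 15.0+32.5 = 47.5; μ = α/κ = 15.0/47.5 = 0.316.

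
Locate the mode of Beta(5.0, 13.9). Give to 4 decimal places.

0.2367

The density x^(α−1)(1−x)^(β−1) is maximised at (α−1)/(α+β−2) = 4.0/16.9 = 0.2367.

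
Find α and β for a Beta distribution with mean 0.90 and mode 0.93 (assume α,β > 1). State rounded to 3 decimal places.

α = 25.800, β = 2.867

With s = α+β: μ = α/s and mode = (α−1)/(s−2). Eliminating α = μs,
μs − 1 = m(s−2) ⇒ s(μ−m) = 1−2m ⇒ s = -0.86/-0.03 = 28.6667.
So α = μs = 25.800, β = (1−μ)s = 2.867.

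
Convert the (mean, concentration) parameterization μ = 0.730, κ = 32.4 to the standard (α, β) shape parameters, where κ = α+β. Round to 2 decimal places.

α = 23.65, β = 8.75

Split κ in proportion μ : (1−μ): α = 0.730·32.4 = 23.65, β = 32.4 − 23.65 = 8.75.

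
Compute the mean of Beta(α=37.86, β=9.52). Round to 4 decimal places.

The Beta mean is α/(α+β) = 37.86/(37.86+9.52) = 0.7991.

0.7991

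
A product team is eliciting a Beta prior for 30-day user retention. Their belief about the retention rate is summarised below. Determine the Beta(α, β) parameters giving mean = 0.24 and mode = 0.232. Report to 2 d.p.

Let s = α+β. Mean gives α = μs = 0.24s; mode gives (α−1)/(s−2) = 0.232.
Substituting: 0.24s − 1 = 0.232(s−2) = 0.232s − 0.464, so 0.008s = 0.536 and s = 67.0000.
Then α = 0.24×67.0000 = 16.08 and β = s−α = 50.92.

α = 16.08, β = 50.92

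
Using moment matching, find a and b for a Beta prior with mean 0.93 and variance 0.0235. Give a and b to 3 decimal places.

Let s = a+b. The Beta variance is μ(1−μ)/(s+1).
So s+1 = μ(1−μ)/σ² = (0.93×0.07)/0.0235 = 0.0651/0.0235 = 2.7702, giving s = 1.7702.
Then a = μs = 0.93×1.7702 = 1.646 and b = (1−μ)s = 0.07×1.7702 = 0.124.

a = 1.646, b = 0.124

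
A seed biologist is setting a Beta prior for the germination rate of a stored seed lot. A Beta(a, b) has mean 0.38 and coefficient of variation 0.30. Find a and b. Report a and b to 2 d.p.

Var = (CV·μ)² = (0.30×0.38)² = 0.012996.
a+b = μ(1−μ)/Var − 1 = 0.2356/0.012996 − 1 = 17.1287.
Thus a = 0.38·17.1287 = 6.51 and b = 0.62·17.1287 = 10.62.

a = 6.51, b = 10.62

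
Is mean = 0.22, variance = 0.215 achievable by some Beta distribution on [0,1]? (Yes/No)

No

The Beta variance bound is σ² < μ(1−μ).
Here μ(1−μ) = 0.22×0.78 = 0.1716, and 0.215 ≥ 0.1716.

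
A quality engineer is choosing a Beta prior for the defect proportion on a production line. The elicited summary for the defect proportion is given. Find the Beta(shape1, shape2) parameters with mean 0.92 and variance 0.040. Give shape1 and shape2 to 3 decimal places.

shape1 = 0.773, shape2 = 0.067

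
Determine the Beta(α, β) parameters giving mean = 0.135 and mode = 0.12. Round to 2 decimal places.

α = 6.84, β = 43.83

Let s = α+β. Mean gives α = μs = 0.135s; mode gives (α−1)/(s−2) = 0.12.
Substituting: 0.135s − 1 = 0.12(s−2) = 0.12s − 0.24, so 0.015s = 0.76 and s = 50.6667.
Then α = 0.135×50.6667 = 6.84 and β = s−α = 43.83.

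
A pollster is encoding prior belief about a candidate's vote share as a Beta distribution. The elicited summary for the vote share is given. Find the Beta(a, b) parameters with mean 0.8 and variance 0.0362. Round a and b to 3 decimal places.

a = 2.736, b = 0.684

Write ν = a+b; then a = μν and Var = μ(1−μ)/(ν+1).
ν = μ(1−μ)/Var − 1 = 0.16/0.0362 − 1 = 3.4199.
a = 0.8·3.4199 = 2.736, b = 0.2·3.4199 = 0.684.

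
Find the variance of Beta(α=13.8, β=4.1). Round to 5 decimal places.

Var = αβ/[(α+β)²(α+β+1)] = (13.8×4.1)/(17.9²×18.9) = 56.58/6055.749 = 0.00934.

0.00934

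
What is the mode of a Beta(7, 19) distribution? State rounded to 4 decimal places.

0.2500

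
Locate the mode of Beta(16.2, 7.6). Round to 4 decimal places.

0.6972

The density x^(α−1)(1−x)^(β−1) is maximised at (α−1)/(α+β−2) = 15.2/21.8 = 0.6972.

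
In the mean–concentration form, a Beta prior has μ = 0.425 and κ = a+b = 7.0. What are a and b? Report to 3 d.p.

a = 2.975, b = 4.025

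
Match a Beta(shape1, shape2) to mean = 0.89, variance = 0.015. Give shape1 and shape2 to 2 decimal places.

Let s = shape1+shape2. The Beta variance is μ(1−μ)/(s+1).
So s+1 = μ(1−μ)/σ² = (0.89×0.11)/0.015 = 0.0979/0.015 = 6.5267, giving s = 5.5267.
Then shape1 = μs = 0.89×5.5267 = 4.92 and shape2 = (1−μ)s = 0.11×5.5267 = 0.61.

shape1 = 4.92, shape2 = 0.61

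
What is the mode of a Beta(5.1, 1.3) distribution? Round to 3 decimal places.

The density x^(α−1)(1−x)^(β−1) is maximised at (α−1)/(α+β−2) = 4.1/4.4 = 0.932.

0.932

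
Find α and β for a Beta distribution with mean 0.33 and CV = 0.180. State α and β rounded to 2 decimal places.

α = 20.35, β = 41.31

σ = CV·μ = 0.180×0.33 = 0.05940, so σ² = 0.003528.
s+1 = μ(1−μ)/σ² = 0.2211/0.003528 = 62.6637, so s = α+β = 61.6637.
α = μs = 20.35, β = (1−μ)s = 41.31.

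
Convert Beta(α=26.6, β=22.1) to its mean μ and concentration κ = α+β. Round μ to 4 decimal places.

μ = 0.5462, κ = 48.7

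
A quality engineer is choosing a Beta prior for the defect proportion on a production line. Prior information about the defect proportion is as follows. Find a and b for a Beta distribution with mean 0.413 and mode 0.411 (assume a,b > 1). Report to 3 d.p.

a = 36.757, b = 52.243

Let s = a+b. Mean gives a = μs = 0.413s; mode gives (a−1)/(s−2) = 0.411.
Substituting: 0.413s − 1 = 0.411(s−2) = 0.411s − 0.822, so 0.002s = 0.178 and s = 89.0000.
Then a = 0.413×89.0000 = 36.757 and b = s−a = 52.243.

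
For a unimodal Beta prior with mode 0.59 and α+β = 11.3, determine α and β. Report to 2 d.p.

α = 6.49, β = 4.81

Mode = (α−1)/(κ−2) with κ = α+β, so α−1 = 0.59·9.3 = 5.49.
α = 6.49; β = κ − α = 4.81.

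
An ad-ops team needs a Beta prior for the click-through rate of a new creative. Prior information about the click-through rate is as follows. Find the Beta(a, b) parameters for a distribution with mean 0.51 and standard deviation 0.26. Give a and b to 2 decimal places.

Variance = 0.26² = 0.0676. The moment-matching identity a+b = μ(1−μ)/Var − 1 gives
a+b = 0.2499/0.0676 − 1 = 2.6967, so a = μ·2.6967 = 1.38 and b = (1−μ)·2.6967 = 1.32.

a = 1.38, b = 1.32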